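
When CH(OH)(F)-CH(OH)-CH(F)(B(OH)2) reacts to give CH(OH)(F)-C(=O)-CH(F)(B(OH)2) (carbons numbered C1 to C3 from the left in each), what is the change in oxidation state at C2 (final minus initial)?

+2

Before: C2 has 2 bonds to C, 1 bond to H, 1 bond to O → oxidation state 0.
After: C2 has 2 bonds to C, 2 bonds to O → oxidation state +2.
Δ = +2 − (0) = +2, so this is an oxidation at C2.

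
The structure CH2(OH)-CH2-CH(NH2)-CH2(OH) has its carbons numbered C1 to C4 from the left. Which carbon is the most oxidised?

C3

Tallying each carbon's bonds:
C1: 1C, 2H, 1O → 0 − 2 + 1 = -1
C2: 2C, 2H → 0 − 2 = -2
C3: 2C, 1H, 1N → 0 − 1 + 1 = 0
C4: 1C, 2H, 1O → 0 − 2 + 1 = -1
The most oxidised carbon is C3 at 0.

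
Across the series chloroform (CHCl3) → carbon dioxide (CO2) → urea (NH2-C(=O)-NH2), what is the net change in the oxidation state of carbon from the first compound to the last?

Carbon oxidation states along the series — chloroform: +2, carbon dioxide: +4, urea: +4.
Net change = +4 − (+2) = +2.

+2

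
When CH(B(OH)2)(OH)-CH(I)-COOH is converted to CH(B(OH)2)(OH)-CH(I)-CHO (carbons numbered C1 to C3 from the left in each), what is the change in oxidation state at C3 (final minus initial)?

Before: C3 has 1 bond to C, 3 bonds to O → oxidation state +3.
After: C3 has 1 bond to C, 1 bond to H, 2 bonds to O → oxidation state +1.
Δ = +1 − (+3) = -2, so this is a reduction at C3.

-2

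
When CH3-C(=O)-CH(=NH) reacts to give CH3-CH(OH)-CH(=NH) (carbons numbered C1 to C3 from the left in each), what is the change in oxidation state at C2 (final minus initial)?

-2

Before: C2 has 2 bonds to C, 2 bonds to O → oxidation state +2.
After: C2 has 2 bonds to C, 1 bond to H, 1 bond to O → oxidation state 0.
Δ = 0 − (+2) = -2, so this is a reduction at C2.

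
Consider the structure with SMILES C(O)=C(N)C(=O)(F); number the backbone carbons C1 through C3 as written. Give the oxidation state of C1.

Bonds to more-electronegative neighbours contribute +1 each, bonds to H or metals contribute −1 each, and C–C bonds contribute 0.
C1 has a double bond to C (2×0 = 0), one bond to H (-1), one bond to O (+1).
Oxidation state = 0 − 1 + 1 = 0.

0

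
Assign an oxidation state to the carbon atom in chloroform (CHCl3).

+2

The carbon has one bond to H (-1), one bond to Cl (+1), one bond to Cl (+1), one bond to Cl (+1).
Oxidation state = -1 + 1 + 1 + 1 = +2.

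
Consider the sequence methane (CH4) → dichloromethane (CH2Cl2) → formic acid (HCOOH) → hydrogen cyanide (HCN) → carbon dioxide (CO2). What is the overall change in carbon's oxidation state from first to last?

+8

Carbon oxidation states along the series — methane: -4, dichloromethane: 0, formic acid: +2, hydrogen cyanide: +2, carbon dioxide: +4.
Net change = +4 − (-4) = +8.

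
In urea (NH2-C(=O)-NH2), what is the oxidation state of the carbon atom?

The carbon has one bond to N (+1), a double bond to O (2×+1 = +2), one bond to N (+1).
Oxidation state = +1 + 2 + 1 = +4.

+4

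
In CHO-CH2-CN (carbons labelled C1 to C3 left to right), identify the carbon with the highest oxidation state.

Each bond to a more electronegative atom (O, N, halogen) counts +1, each bond to a less electronegative atom (H, metal, B, Si) counts −1, and each C–C bond counts 0. Tallying each carbon:
C1: 1C, 1H, 2O → 0 − 1 + 2 = +1
C2: 2C, 2H → 0 − 2 = -2
C3: 1C, 3N → 0 + 3 = +3
The most oxidised carbon is C3 at +3.

C3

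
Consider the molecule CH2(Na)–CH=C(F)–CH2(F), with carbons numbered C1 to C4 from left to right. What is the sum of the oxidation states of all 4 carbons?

Tallying each carbon's bonds:
C1: 1C, 2H, 1Na → 0 − 2 − 1 = -3
C2: 3C, 1H → 0 − 1 = -1
C3: 3C, 1F → 0 + 1 = +1
C4: 1C, 2H, 1F → 0 − 2 + 1 = -1
Sum = -3 − 1 + 1 − 1 = -4.

-4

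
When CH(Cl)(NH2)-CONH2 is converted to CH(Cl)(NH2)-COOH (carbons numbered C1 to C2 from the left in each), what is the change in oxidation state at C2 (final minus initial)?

0

Before: C2 has 1 bond to C, 2 bonds to O, 1 bond to N → oxidation state +3.
After: C2 has 1 bond to C, 3 bonds to O → oxidation state +3.
Δ = +3 − (+3) = 0, so no net redox change at C2.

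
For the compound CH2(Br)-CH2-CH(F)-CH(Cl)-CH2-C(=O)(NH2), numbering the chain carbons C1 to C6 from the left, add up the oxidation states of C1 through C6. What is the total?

Tallying each carbon's bonds:
C1: 1C, 2H, 1Br → 0 − 2 + 1 = -1
C2: 2C, 2H → 0 − 2 = -2
C3: 2C, 1H, 1F → 0 − 1 + 1 = 0
C4: 2C, 1H, 1Cl → 0 − 1 + 1 = 0
C5: 2C, 2H → 0 − 2 = -2
C6: 1C, 2O, 1N → 0 + 2 + 1 = +3
Sum = -1 − 2 + 0 + 0 − 2 + 3 = -2.

-2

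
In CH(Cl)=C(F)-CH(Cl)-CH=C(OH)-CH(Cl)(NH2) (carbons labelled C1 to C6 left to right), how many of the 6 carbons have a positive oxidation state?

3

Assign +1 per bond to O/N/halogen, −1 per bond to H or an electropositive element, and 0 per bond to carbon. Tallying each carbon:
C1: 2C, 1H, 1Cl → 0 − 1 + 1 = 0
C2: 3C, 1F → 0 + 1 = +1
C3: 2C, 1H, 1Cl → 0 − 1 + 1 = 0
C4: 3C, 1H → 0 − 1 = -1
C5: 3C, 1O → 0 + 1 = +1
C6: 1C, 1H, 1N, 1Cl → 0 − 1 + 1 + 1 = +1
3 carbons (C2, C5, C6) meet the condition.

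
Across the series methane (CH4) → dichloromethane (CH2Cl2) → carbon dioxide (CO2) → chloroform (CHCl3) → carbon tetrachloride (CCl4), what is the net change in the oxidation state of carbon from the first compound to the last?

Carbon oxidation states along the series — methane: -4, dichloromethane: 0, carbon dioxide: +4, chloroform: +2, carbon tetrachloride: +4.
Net change = +4 − (-4) = +8.

+8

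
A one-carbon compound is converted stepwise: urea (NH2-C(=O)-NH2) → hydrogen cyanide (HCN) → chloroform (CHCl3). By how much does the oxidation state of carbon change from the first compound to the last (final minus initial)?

-2

Carbon oxidation states along the series — urea: +4, hydrogen cyanide: +2, chloroform: +2.
Net change = +2 − (+4) = -2.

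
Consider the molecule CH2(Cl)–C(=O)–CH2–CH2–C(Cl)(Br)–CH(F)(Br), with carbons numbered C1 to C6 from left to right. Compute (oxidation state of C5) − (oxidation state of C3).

C5: 2C, 1Cl, 1Br → 0 + 1 + 1 = +2
C3: 2C, 2H → 0 − 2 = -2
Difference: +2 − (-2) = +4.

+4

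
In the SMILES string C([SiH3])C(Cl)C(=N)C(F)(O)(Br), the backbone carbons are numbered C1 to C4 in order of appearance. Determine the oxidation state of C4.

+3

C4 has one bond to C (0), one bond to F (+1), one bond to O (+1), one bond to Br (+1).
Oxidation state = 0 + 1 + 1 + 1 = +3.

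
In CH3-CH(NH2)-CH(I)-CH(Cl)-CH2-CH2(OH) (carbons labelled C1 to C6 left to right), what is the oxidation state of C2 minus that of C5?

C2: 2C, 1H, 1N → 0 − 1 + 1 = 0
C5: 2C, 2H → 0 − 2 = -2
Difference: 0 − (-2) = +2.

+2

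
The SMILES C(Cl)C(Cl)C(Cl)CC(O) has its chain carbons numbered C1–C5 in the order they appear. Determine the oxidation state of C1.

C1 has one bond to C (0), one bond to H (-1), one bond to Cl (+1), one bond to H (-1).
Oxidation state = 0 − 1 + 1 − 1 = -1.

-1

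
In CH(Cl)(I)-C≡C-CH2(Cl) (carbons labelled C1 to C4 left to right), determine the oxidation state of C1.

Assign +1 per bond to O/N/halogen, −1 per bond to H or an electropositive element, and 0 per bond to carbon.
C1 has one bond to C (0), one bond to Cl (+1), one bond to I (+1), one bond to H (-1).
Oxidation state = 0 + 1 + 1 − 1 = +1.

+1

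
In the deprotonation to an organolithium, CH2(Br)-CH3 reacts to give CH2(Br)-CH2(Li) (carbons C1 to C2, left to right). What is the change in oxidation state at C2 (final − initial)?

0

Before: C2 has 1 bond to C, 3 bonds to H → oxidation state -3.
After: C2 has 1 bond to C, 2 bonds to H, 1 bond to Li → oxidation state -3.
Δ = -3 − (-3) = 0, so no net redox change at C2.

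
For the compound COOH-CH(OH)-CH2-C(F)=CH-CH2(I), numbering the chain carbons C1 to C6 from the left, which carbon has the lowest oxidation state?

C3

Tallying each carbon's bonds:
C1: 1C, 3O → 0 + 3 = +3
C2: 2C, 1H, 1O → 0 − 1 + 1 = 0
C3: 2C, 2H → 0 − 2 = -2
C4: 3C, 1F → 0 + 1 = +1
C5: 3C, 1H → 0 − 1 = -1
C6: 1C, 2H, 1I → 0 − 2 + 1 = -1
The most reduced carbon is C3 at -2.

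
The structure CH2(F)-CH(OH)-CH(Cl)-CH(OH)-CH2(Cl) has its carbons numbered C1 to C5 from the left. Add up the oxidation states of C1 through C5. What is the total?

Tallying each carbon's bonds:
C1: 1C, 2H, 1F → 0 − 2 + 1 = -1
C2: 2C, 1H, 1O → 0 − 1 + 1 = 0
C3: 2C, 1H, 1Cl → 0 − 1 + 1 = 0
C4: 2C, 1H, 1O → 0 − 1 + 1 = 0
C5: 1C, 2H, 1Cl → 0 − 2 + 1 = -1
Sum = -1 + 0 + 0 + 0 − 1 = -2.

-2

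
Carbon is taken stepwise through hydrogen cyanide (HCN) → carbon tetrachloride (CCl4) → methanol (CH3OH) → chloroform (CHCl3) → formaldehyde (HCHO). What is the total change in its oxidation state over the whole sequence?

Carbon oxidation states along the series — hydrogen cyanide: +2, carbon tetrachloride: +4, methanol: -2, chloroform: +2, formaldehyde: 0.
Net change = 0 − (+2) = -2.

-2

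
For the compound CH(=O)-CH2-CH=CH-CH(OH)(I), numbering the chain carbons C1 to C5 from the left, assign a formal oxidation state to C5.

C5 has one bond to C (0), one bond to O (+1), one bond to I (+1), one bond to H (-1).
Oxidation state = 0 + 1 + 1 − 1 = +1.

+1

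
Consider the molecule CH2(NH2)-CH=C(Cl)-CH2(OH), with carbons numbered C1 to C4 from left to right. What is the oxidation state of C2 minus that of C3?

C2: 3C, 1H → 0 − 1 = -1
C3: 3C, 1Cl → 0 + 1 = +1
Difference: -1 − (+1) = -2.

-2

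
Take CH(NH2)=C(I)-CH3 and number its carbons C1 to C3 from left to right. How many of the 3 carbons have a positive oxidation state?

1

Assign +1 per bond to O/N/halogen, −1 per bond to H or an electropositive element, and 0 per bond to carbon. Tallying each carbon:
C1: 2C, 1H, 1N → 0 − 1 + 1 = 0
C2: 3C, 1I → 0 + 1 = +1
C3: 1C, 3H → 0 − 3 = -3
1 carbon (C2) meets the condition.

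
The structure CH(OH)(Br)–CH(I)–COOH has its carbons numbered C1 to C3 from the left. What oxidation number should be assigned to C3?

+3

C3 has one bond to C (0), a double bond to O (2×+1 = +2), one bond to O (+1).
Oxidation state = 0 + 2 + 1 = +3.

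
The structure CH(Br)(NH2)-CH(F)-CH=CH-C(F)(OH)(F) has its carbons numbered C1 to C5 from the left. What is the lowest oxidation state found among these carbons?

Tallying each carbon's bonds:
C1: 1C, 1H, 1N, 1Br → 0 − 1 + 1 + 1 = +1
C2: 2C, 1H, 1F → 0 − 1 + 1 = 0
C3: 3C, 1H → 0 − 1 = -1
C4: 3C, 1H → 0 − 1 = -1
C5: 1C, 1O, 2F → 0 + 1 + 2 = +3
The lowest value is -1.

-1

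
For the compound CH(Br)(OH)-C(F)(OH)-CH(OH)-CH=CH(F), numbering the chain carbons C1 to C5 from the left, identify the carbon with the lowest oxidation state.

Tallying each carbon's bonds:
C1: 1C, 1H, 1O, 1Br → 0 − 1 + 1 + 1 = +1
C2: 2C, 1O, 1F → 0 + 1 + 1 = +2
C3: 2C, 1H, 1O → 0 − 1 + 1 = 0
C4: 3C, 1H → 0 − 1 = -1
C5: 2C, 1H, 1F → 0 − 1 + 1 = 0
The most reduced carbon is C4 at -1.

C4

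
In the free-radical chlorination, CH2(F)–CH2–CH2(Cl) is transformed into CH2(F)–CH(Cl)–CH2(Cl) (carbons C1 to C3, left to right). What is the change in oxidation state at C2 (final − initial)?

+2

Before: C2 has 2 bonds to C, 2 bonds to H → oxidation state -2.
After: C2 has 2 bonds to C, 1 bond to H, 1 bond to Cl → oxidation state 0.
Δ = 0 − (-2) = +2, so this is an oxidation at C2.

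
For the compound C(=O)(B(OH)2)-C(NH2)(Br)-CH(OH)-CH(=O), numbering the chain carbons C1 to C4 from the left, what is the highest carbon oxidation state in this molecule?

+2

Each bond to a more electronegative atom (O, N, halogen) counts +1, each bond to a less electronegative atom (H, metal, B, Si) counts −1, and each C–C bond counts 0. Tallying each carbon:
C1: 1C, 2O, 1B → 0 + 2 − 1 = +1
C2: 2C, 1N, 1Br → 0 + 1 + 1 = +2
C3: 2C, 1H, 1O → 0 − 1 + 1 = 0
C4: 1C, 1H, 2O → 0 − 1 + 2 = +1
The highest value is +2.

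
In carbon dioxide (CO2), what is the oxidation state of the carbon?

+4

The carbon has a double bond to O (2×+1 = +2), a double bond to O (2×+1 = +2).
Oxidation state = +2 + 2 = +4.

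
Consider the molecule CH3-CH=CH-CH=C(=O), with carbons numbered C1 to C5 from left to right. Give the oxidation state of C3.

Assign +1 per bond to O/N/halogen, −1 per bond to H or an electropositive element, and 0 per bond to carbon.
C3 has a double bond to C (2×0 = 0), one bond to C (0), one bond to H (-1).
Oxidation state = 0 + 0 − 1 = -1.

-1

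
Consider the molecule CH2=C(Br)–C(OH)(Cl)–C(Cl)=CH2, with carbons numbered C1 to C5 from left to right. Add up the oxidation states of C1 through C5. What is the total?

Bonds to more-electronegative neighbours contribute +1 each, bonds to H or metals contribute −1 each, and C–C bonds contribute 0. Tallying each carbon:
C1: 2C, 2H → 0 − 2 = -2
C2: 3C, 1Br → 0 + 1 = +1
C3: 2C, 1O, 1Cl → 0 + 1 + 1 = +2
C4: 3C, 1Cl → 0 + 1 = +1
C5: 2C, 2H → 0 − 2 = -2
Sum = -2 + 1 + 2 + 1 − 2 = 0.

0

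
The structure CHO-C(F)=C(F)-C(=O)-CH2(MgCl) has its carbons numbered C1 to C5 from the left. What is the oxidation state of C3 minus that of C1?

0

C3: 3C, 1F → 0 + 1 = +1
C1: 1C, 1H, 2O → 0 − 1 + 2 = +1
Difference: +1 − (+1) = 0.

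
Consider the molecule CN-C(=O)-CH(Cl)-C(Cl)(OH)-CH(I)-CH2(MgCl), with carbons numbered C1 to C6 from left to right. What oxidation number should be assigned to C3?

C3 has one bond to C (0), one bond to C (0), one bond to H (-1), one bond to Cl (+1).
Oxidation state = 0 + 0 − 1 + 1 = 0.

0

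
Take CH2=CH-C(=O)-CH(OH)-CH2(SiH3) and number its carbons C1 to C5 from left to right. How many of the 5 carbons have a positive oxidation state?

1

Tallying each carbon's bonds:
C1: 2C, 2H → 0 − 2 = -2
C2: 3C, 1H → 0 − 1 = -1
C3: 2C, 2O → 0 + 2 = +2
C4: 2C, 1H, 1O → 0 − 1 + 1 = 0
C5: 1C, 2H, 1Si → 0 − 2 − 1 = -3
1 carbon (C3) meets the condition.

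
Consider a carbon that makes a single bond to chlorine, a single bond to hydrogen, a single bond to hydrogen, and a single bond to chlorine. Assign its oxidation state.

The carbon has one bond to H (-1), one bond to Cl (+1), one bond to H (-1), one bond to Cl (+1).
Oxidation state = -1 + 1 − 1 + 1 = 0.

0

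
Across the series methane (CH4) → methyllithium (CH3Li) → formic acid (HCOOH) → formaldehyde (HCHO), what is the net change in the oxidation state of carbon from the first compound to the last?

+4

Carbon oxidation states along the series — methane: -4, methyllithium: -4, formic acid: +2, formaldehyde: 0.
Net change = 0 − (-4) = +4.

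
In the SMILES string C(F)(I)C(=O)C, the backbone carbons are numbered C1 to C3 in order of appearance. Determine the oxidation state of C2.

+2

C2 has one bond to C (0), one bond to C (0), a double bond to O (2×+1 = +2).
Oxidation state = 0 + 0 + 2 = +2.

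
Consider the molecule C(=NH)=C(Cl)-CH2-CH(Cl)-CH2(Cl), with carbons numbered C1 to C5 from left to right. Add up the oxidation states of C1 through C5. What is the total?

0

Tallying each carbon's bonds:
C1: 2C, 2N → 0 + 2 = +2
C2: 3C, 1Cl → 0 + 1 = +1
C3: 2C, 2H → 0 − 2 = -2
C4: 2C, 1H, 1Cl → 0 − 1 + 1 = 0
C5: 1C, 2H, 1Cl → 0 − 2 + 1 = -1
Sum = +2 + 1 − 2 + 0 − 1 = 0.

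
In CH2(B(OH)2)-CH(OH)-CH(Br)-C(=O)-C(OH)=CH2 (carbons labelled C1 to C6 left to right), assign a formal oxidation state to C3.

C3 has one bond to C (0), one bond to C (0), one bond to H (-1), one bond to Br (+1).
Oxidation state = 0 + 0 − 1 + 1 = 0.

0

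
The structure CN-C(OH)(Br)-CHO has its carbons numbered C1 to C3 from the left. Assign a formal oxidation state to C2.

+2

C2 has one bond to C (0), one bond to C (0), one bond to O (+1), one bond to Br (+1).
Oxidation state = 0 + 0 + 1 + 1 = +2.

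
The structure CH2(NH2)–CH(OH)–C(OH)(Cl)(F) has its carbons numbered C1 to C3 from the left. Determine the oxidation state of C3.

C3 has one bond to C (0), one bond to O (+1), one bond to Cl (+1), one bond to F (+1).
Oxidation state = 0 + 1 + 1 + 1 = +3.

+3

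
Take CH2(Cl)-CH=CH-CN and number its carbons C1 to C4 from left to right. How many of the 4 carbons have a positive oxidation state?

1

Each bond to a more electronegative atom (O, N, halogen) counts +1, each bond to a less electronegative atom (H, metal, B, Si) counts −1, and each C–C bond counts 0. Tallying each carbon:
C1: 1C, 2H, 1Cl → 0 − 2 + 1 = -1
C2: 3C, 1H → 0 − 1 = -1
C3: 3C, 1H → 0 − 1 = -1
C4: 1C, 3N → 0 + 3 = +3
1 carbon (C4) meets the condition.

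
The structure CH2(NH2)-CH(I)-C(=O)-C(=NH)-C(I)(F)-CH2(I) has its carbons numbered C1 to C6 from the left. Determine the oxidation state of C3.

+2

Bonds to more-electronegative neighbours contribute +1 each, bonds to H or metals contribute −1 each, and C–C bonds contribute 0.
C3 has one bond to C (0), one bond to C (0), a double bond to O (2×+1 = +2).
Oxidation state = 0 + 0 + 2 = +2.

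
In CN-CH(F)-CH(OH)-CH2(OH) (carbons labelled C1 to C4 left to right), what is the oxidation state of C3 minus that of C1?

C3: 2C, 1H, 1O → 0 − 1 + 1 = 0
C1: 1C, 3N → 0 + 3 = +3
Difference: 0 − (+3) = -3.

-3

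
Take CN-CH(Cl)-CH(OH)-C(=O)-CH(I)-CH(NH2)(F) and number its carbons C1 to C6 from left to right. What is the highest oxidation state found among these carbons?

+3

Each bond to a more electronegative atom (O, N, halogen) counts +1, each bond to a less electronegative atom (H, metal, B, Si) counts −1, and each C–C bond counts 0. Tallying each carbon:
C1: 1C, 3N → 0 + 3 = +3
C2: 2C, 1H, 1Cl → 0 − 1 + 1 = 0
C3: 2C, 1H, 1O → 0 − 1 + 1 = 0
C4: 2C, 2O → 0 + 2 = +2
C5: 2C, 1H, 1I → 0 − 1 + 1 = 0
C6: 1C, 1H, 1N, 1F → 0 − 1 + 1 + 1 = +1
The highest value is +3.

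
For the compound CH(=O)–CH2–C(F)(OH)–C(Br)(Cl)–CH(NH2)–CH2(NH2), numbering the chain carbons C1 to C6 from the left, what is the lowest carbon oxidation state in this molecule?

-2

Count +1 for every bond to an atom more electronegative than carbon and −1 for every bond to one less electronegative; C–C bonds are 0. Tallying each carbon:
C1: 1C, 1H, 2O → 0 − 1 + 2 = +1
C2: 2C, 2H → 0 − 2 = -2
C3: 2C, 1O, 1F → 0 + 1 + 1 = +2
C4: 2C, 1Cl, 1Br → 0 + 1 + 1 = +2
C5: 2C, 1H, 1N → 0 − 1 + 1 = 0
C6: 1C, 2H, 1N → 0 − 2 + 1 = -1
The lowest value is -2.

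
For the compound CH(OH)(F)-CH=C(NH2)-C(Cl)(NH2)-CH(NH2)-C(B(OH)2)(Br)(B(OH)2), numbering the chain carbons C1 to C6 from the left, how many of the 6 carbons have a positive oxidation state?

Tallying each carbon's bonds:
C1: 1C, 1H, 1O, 1F → 0 − 1 + 1 + 1 = +1
C2: 3C, 1H → 0 − 1 = -1
C3: 3C, 1N → 0 + 1 = +1
C4: 2C, 1N, 1Cl → 0 + 1 + 1 = +2
C5: 2C, 1H, 1N → 0 − 1 + 1 = 0
C6: 1C, 1Br, 2B → 0 + 1 − 2 = -1
3 carbons (C1, C3, C4) meet the condition.

3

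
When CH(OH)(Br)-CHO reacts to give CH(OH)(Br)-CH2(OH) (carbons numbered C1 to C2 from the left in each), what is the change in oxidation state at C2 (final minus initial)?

Before: C2 has 1 bond to C, 1 bond to H, 2 bonds to O → oxidation state +1.
After: C2 has 1 bond to C, 2 bonds to H, 1 bond to O → oxidation state -1.
Δ = -1 − (+1) = -2, so this is a reduction at C2.

-2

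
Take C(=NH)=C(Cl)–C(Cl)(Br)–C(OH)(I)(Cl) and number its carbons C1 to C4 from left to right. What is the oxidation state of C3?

Assign +1 per bond to O/N/halogen, −1 per bond to H or an electropositive element, and 0 per bond to carbon.
C3 has one bond to C (0), one bond to C (0), one bond to Cl (+1), one bond to Br (+1).
Oxidation state = 0 + 0 + 1 + 1 = +2.

+2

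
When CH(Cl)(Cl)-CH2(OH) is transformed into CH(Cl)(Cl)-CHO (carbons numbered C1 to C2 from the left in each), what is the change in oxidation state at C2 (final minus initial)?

Before: C2 has 1 bond to C, 2 bonds to H, 1 bond to O → oxidation state -1.
After: C2 has 1 bond to C, 1 bond to H, 2 bonds to O → oxidation state +1.
Δ = +1 − (-1) = +2, so this is an oxidation at C2.

+2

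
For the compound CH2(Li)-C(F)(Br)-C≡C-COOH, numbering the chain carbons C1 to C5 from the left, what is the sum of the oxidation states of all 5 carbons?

+2

Tallying each carbon's bonds:
C1: 1C, 2H, 1Li → 0 − 2 − 1 = -3
C2: 2C, 1F, 1Br → 0 + 1 + 1 = +2
C3: 4C → 0 = 0
C4: 4C → 0 = 0
C5: 1C, 3O → 0 + 3 = +3
Sum = -3 + 2 + 0 + 0 + 3 = +2.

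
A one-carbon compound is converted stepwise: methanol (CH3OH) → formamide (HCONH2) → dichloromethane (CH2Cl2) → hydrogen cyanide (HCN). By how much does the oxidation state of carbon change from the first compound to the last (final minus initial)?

Carbon oxidation states along the series — methanol: -2, formamide: +2, dichloromethane: 0, hydrogen cyanide: +2.
Net change = +2 − (-2) = +4.

+4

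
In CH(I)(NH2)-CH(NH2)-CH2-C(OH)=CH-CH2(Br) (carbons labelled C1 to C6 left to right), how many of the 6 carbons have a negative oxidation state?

Tallying each carbon's bonds:
C1: 1C, 1H, 1N, 1I → 0 − 1 + 1 + 1 = +1
C2: 2C, 1H, 1N → 0 − 1 + 1 = 0
C3: 2C, 2H → 0 − 2 = -2
C4: 3C, 1O → 0 + 1 = +1
C5: 3C, 1H → 0 − 1 = -1
C6: 1C, 2H, 1Br → 0 − 2 + 1 = -1
3 carbons (C3, C5, C6) meet the condition.

3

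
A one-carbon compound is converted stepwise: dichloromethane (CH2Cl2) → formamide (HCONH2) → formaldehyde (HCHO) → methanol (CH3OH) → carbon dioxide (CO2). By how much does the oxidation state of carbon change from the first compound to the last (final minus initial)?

+4

Carbon oxidation states along the series — dichloromethane: 0, formamide: +2, formaldehyde: 0, methanol: -2, carbon dioxide: +4.
Net change = +4 − (0) = +4.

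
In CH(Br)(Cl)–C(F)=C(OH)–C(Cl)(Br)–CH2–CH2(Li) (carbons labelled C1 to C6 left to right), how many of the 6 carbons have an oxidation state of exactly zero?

Tallying each carbon's bonds:
C1: 1C, 1H, 1Cl, 1Br → 0 − 1 + 1 + 1 = +1
C2: 3C, 1F → 0 + 1 = +1
C3: 3C, 1O → 0 + 1 = +1
C4: 2C, 1Cl, 1Br → 0 + 1 + 1 = +2
C5: 2C, 2H → 0 − 2 = -2
C6: 1C, 2H, 1Li → 0 − 2 − 1 = -3
0 carbons meet the condition.

0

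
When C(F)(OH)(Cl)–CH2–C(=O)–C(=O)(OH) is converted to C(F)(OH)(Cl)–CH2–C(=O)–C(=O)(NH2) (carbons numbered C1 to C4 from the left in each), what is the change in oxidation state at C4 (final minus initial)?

Before: C4 has 1 bond to C, 3 bonds to O → oxidation state +3.
After: C4 has 1 bond to C, 2 bonds to O, 1 bond to N → oxidation state +3.
Δ = +3 − (+3) = 0, so no net redox change at C4.

0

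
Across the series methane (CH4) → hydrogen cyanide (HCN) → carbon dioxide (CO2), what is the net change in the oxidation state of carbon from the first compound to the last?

+8

Carbon oxidation states along the series — methane: -4, hydrogen cyanide: +2, carbon dioxide: +4.
Net change = +4 − (-4) = +8.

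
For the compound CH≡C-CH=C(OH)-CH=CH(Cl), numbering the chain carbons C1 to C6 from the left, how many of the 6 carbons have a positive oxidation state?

1

Tallying each carbon's bonds:
C1: 3C, 1H → 0 − 1 = -1
C2: 4C → 0 = 0
C3: 3C, 1H → 0 − 1 = -1
C4: 3C, 1O → 0 + 1 = +1
C5: 3C, 1H → 0 − 1 = -1
C6: 2C, 1H, 1Cl → 0 − 1 + 1 = 0
1 carbon (C4) meets the condition.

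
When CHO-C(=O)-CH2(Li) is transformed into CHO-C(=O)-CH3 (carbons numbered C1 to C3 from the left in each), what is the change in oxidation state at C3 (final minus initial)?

Before: C3 has 1 bond to C, 2 bonds to H, 1 bond to Li → oxidation state -3.
After: C3 has 1 bond to C, 3 bonds to H → oxidation state -3.
Δ = -3 − (-3) = 0, so no net redox change at C3.

0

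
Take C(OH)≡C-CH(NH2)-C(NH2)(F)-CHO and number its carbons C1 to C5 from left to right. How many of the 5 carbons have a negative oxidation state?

Assign +1 per bond to O/N/halogen, −1 per bond to H or an electropositive element, and 0 per bond to carbon. Tallying each carbon:
C1: 3C, 1O → 0 + 1 = +1
C2: 4C → 0 = 0
C3: 2C, 1H, 1N → 0 − 1 + 1 = 0
C4: 2C, 1N, 1F → 0 + 1 + 1 = +2
C5: 1C, 1H, 2O → 0 − 1 + 2 = +1
0 carbons meet the condition.

0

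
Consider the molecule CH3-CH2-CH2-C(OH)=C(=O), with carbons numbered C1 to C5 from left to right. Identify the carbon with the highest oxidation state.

Tallying each carbon's bonds:
C1: 1C, 3H → 0 − 3 = -3
C2: 2C, 2H → 0 − 2 = -2
C3: 2C, 2H → 0 − 2 = -2
C4: 3C, 1O → 0 + 1 = +1
C5: 2C, 2O → 0 + 2 = +2
The most oxidised carbon is C5 at +2.

C5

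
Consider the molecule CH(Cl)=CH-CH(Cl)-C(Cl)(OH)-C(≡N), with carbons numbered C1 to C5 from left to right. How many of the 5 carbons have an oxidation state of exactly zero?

2

Tallying each carbon's bonds:
C1: 2C, 1H, 1Cl → 0 − 1 + 1 = 0
C2: 3C, 1H → 0 − 1 = -1
C3: 2C, 1H, 1Cl → 0 − 1 + 1 = 0
C4: 2C, 1O, 1Cl → 0 + 1 + 1 = +2
C5: 1C, 3N → 0 + 3 = +3
2 carbons (C1, C3) meet the condition.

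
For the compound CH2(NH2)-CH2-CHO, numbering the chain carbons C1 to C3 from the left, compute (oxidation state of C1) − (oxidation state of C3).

C1: 1C, 2H, 1N → 0 − 2 + 1 = -1
C3: 1C, 1H, 2O → 0 − 1 + 2 = +1
Difference: -1 − (+1) = -2.

-2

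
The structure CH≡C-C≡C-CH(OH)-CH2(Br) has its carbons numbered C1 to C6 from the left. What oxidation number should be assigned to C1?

-1

C1 has a triple bond to C (3×0 = 0), one bond to H (-1).
Oxidation state = 0 − 1 = -1.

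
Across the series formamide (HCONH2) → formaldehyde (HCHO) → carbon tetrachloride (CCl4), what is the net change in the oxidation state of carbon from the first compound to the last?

+2

Carbon oxidation states along the series — formamide: +2, formaldehyde: 0, carbon tetrachloride: +4.
Net change = +4 − (+2) = +2.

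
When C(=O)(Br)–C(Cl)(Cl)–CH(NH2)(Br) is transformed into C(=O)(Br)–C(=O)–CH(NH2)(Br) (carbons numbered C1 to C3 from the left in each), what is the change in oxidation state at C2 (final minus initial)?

0

Before: C2 has 2 bonds to C, 2 bonds to Cl → oxidation state +2.
After: C2 has 2 bonds to C, 2 bonds to O → oxidation state +2.
Δ = +2 − (+2) = 0, so no net redox change at C2.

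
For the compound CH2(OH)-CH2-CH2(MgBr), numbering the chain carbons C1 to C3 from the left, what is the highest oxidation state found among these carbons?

Each bond to a more electronegative atom (O, N, halogen) counts +1, each bond to a less electronegative atom (H, metal, B, Si) counts −1, and each C–C bond counts 0. Tallying each carbon:
C1: 1C, 2H, 1O → 0 − 2 + 1 = -1
C2: 2C, 2H → 0 − 2 = -2
C3: 1C, 2H, 1Mg → 0 − 2 − 1 = -3
The highest value is -1.

-1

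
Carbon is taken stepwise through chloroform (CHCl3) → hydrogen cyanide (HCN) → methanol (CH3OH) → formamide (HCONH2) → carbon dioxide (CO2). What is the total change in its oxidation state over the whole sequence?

+2

Carbon oxidation states along the series — chloroform: +2, hydrogen cyanide: +2, methanol: -2, formamide: +2, carbon dioxide: +4.
Net change = +4 − (+2) = +2.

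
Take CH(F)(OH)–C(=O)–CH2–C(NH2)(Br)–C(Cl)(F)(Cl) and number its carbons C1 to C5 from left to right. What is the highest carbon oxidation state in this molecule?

Assign +1 per bond to O/N/halogen, −1 per bond to H or an electropositive element, and 0 per bond to carbon. Tallying each carbon:
C1: 1C, 1H, 1O, 1F → 0 − 1 + 1 + 1 = +1
C2: 2C, 2O → 0 + 2 = +2
C3: 2C, 2H → 0 − 2 = -2
C4: 2C, 1N, 1Br → 0 + 1 + 1 = +2
C5: 1C, 1F, 2Cl → 0 + 1 + 2 = +3
The highest value is +3.

+3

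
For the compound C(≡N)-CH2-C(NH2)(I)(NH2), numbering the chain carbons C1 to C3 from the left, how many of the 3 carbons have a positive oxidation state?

2

Bonds to more-electronegative neighbours contribute +1 each, bonds to H or metals contribute −1 each, and C–C bonds contribute 0. Tallying each carbon:
C1: 1C, 3N → 0 + 3 = +3
C2: 2C, 2H → 0 − 2 = -2
C3: 1C, 2N, 1I → 0 + 2 + 1 = +3
2 carbons (C1, C3) meet the condition.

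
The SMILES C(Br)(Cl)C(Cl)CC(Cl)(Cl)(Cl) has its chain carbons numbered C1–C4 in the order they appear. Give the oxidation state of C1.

Bonds to more-electronegative neighbours contribute +1 each, bonds to H or metals contribute −1 each, and C–C bonds contribute 0.
C1 has one bond to C (0), one bond to Br (+1), one bond to H (-1), one bond to Cl (+1).
Oxidation state = 0 + 1 − 1 + 1 = +1.

+1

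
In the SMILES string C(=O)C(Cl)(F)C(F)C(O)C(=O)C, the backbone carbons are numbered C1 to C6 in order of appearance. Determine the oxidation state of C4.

C4 has one bond to C (0), one bond to C (0), one bond to O (+1), one bond to H (-1).
Oxidation state = 0 + 0 + 1 − 1 = 0.

0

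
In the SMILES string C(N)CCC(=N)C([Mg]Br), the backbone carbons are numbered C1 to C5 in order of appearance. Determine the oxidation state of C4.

Count +1 for every bond to an atom more electronegative than carbon and −1 for every bond to one less electronegative; C–C bonds are 0.
C4 has one bond to C (0), one bond to C (0), a double bond to N (2×+1 = +2).
Oxidation state = 0 + 0 + 2 = +2.

+2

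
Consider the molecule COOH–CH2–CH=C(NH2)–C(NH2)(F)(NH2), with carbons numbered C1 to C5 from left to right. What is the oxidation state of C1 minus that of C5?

0

C1: 1C, 3O → 0 + 3 = +3
C5: 1C, 2N, 1F → 0 + 2 + 1 = +3
Difference: +3 − (+3) = 0.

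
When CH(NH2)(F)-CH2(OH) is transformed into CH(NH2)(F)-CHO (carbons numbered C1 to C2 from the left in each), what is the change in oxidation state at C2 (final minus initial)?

Before: C2 has 1 bond to C, 2 bonds to H, 1 bond to O → oxidation state -1.
After: C2 has 1 bond to C, 1 bond to H, 2 bonds to O → oxidation state +1.
Δ = +1 − (-1) = +2, so this is an oxidation at C2.

+2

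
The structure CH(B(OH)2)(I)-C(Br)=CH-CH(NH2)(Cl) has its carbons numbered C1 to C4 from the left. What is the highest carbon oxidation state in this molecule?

+1

Assign +1 per bond to O/N/halogen, −1 per bond to H or an electropositive element, and 0 per bond to carbon. Tallying each carbon:
C1: 1C, 1H, 1I, 1B → 0 − 1 + 1 − 1 = -1
C2: 3C, 1Br → 0 + 1 = +1
C3: 3C, 1H → 0 − 1 = -1
C4: 1C, 1H, 1N, 1Cl → 0 − 1 + 1 + 1 = +1
The highest value is +1.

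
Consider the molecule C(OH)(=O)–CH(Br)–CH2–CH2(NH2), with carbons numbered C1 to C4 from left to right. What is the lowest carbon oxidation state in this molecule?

Each bond to a more electronegative atom (O, N, halogen) counts +1, each bond to a less electronegative atom (H, metal, B, Si) counts −1, and each C–C bond counts 0. Tallying each carbon:
C1: 1C, 3O → 0 + 3 = +3
C2: 2C, 1H, 1Br → 0 − 1 + 1 = 0
C3: 2C, 2H → 0 − 2 = -2
C4: 1C, 2H, 1N → 0 − 2 + 1 = -1
The lowest value is -2.

-2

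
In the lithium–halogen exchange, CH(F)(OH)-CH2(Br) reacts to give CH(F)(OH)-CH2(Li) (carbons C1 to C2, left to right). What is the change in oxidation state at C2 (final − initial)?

Before: C2 has 1 bond to C, 2 bonds to H, 1 bond to Br → oxidation state -1.
After: C2 has 1 bond to C, 2 bonds to H, 1 bond to Li → oxidation state -3.
Δ = -3 − (-1) = -2, so this is a reduction at C2.

-2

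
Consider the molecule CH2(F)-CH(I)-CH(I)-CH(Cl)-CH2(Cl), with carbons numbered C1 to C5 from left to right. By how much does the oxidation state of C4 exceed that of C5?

C4: 2C, 1H, 1Cl → 0 − 1 + 1 = 0
C5: 1C, 2H, 1Cl → 0 − 2 + 1 = -1
Difference: 0 − (-1) = +1.

+1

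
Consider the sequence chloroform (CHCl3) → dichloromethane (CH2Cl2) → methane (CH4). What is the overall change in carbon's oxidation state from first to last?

-6

Carbon oxidation states along the series — chloroform: +2, dichloromethane: 0, methane: -4.
Net change = -4 − (+2) = -6.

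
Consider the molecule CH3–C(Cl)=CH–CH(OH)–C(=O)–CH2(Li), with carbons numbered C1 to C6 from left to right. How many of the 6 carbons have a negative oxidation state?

Count +1 for every bond to an atom more electronegative than carbon and −1 for every bond to one less electronegative; C–C bonds are 0. Tallying each carbon:
C1: 1C, 3H → 0 − 3 = -3
C2: 3C, 1Cl → 0 + 1 = +1
C3: 3C, 1H → 0 − 1 = -1
C4: 2C, 1H, 1O → 0 − 1 + 1 = 0
C5: 2C, 2O → 0 + 2 = +2
C6: 1C, 2H, 1Li → 0 − 2 − 1 = -3
3 carbons (C1, C3, C6) meet the condition.

3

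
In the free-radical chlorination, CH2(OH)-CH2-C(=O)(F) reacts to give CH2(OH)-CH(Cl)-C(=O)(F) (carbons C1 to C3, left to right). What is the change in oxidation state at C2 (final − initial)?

+2

Before: C2 has 2 bonds to C, 2 bonds to H → oxidation state -2.
After: C2 has 2 bonds to C, 1 bond to H, 1 bond to Cl → oxidation state 0.
Δ = 0 − (-2) = +2, so this is an oxidation at C2.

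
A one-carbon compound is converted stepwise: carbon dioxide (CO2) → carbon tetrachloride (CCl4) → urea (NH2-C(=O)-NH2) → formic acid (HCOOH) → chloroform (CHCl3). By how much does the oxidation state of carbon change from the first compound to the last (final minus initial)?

Carbon oxidation states along the series — carbon dioxide: +4, carbon tetrachloride: +4, urea: +4, formic acid: +2, chloroform: +2.
Net change = +2 − (+4) = -2.

-2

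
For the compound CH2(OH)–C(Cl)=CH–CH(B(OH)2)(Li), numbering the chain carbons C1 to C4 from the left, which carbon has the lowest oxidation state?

Each bond to a more electronegative atom (O, N, halogen) counts +1, each bond to a less electronegative atom (H, metal, B, Si) counts −1, and each C–C bond counts 0. Tallying each carbon:
C1: 1C, 2H, 1O → 0 − 2 + 1 = -1
C2: 3C, 1Cl → 0 + 1 = +1
C3: 3C, 1H → 0 − 1 = -1
C4: 1C, 1H, 1Li, 1B → 0 − 1 − 1 − 1 = -3
The most reduced carbon is C4 at -3.

C4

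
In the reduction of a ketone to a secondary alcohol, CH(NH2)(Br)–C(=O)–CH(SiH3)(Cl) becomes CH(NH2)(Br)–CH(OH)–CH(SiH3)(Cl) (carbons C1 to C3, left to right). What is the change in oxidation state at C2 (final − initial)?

-2

Before: C2 has 2 bonds to C, 2 bonds to O → oxidation state +2.
After: C2 has 2 bonds to C, 1 bond to H, 1 bond to O → oxidation state 0.
Δ = 0 − (+2) = -2, so this is a reduction at C2.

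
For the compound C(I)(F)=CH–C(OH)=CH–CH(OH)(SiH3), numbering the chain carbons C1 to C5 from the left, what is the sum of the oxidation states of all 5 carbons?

0

Bonds to more-electronegative neighbours contribute +1 each, bonds to H or metals contribute −1 each, and C–C bonds contribute 0. Tallying each carbon:
C1: 2C, 1F, 1I → 0 + 1 + 1 = +2
C2: 3C, 1H → 0 − 1 = -1
C3: 3C, 1O → 0 + 1 = +1
C4: 3C, 1H → 0 − 1 = -1
C5: 1C, 1H, 1O, 1Si → 0 − 1 + 1 − 1 = -1
Sum = +2 − 1 + 1 − 1 − 1 = 0.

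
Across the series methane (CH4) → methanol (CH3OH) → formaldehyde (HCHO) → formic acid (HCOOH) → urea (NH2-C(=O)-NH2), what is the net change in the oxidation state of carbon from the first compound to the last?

+8

Carbon oxidation states along the series — methane: -4, methanol: -2, formaldehyde: 0, formic acid: +2, urea: +4.
Net change = +4 − (-4) = +8.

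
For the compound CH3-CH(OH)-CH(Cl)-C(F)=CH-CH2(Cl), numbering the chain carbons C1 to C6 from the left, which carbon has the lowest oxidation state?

C1

Tallying each carbon's bonds:
C1: 1C, 3H → 0 − 3 = -3
C2: 2C, 1H, 1O → 0 − 1 + 1 = 0
C3: 2C, 1H, 1Cl → 0 − 1 + 1 = 0
C4: 3C, 1F → 0 + 1 = +1
C5: 3C, 1H → 0 − 1 = -1
C6: 1C, 2H, 1Cl → 0 − 2 + 1 = -1
The most reduced carbon is C1 at -3.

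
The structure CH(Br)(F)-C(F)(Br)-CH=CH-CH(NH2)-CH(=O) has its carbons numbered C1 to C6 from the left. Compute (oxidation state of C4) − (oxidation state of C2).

-3

C4: 3C, 1H → 0 − 1 = -1
C2: 2C, 1F, 1Br → 0 + 1 + 1 = +2
Difference: -1 − (+2) = -3.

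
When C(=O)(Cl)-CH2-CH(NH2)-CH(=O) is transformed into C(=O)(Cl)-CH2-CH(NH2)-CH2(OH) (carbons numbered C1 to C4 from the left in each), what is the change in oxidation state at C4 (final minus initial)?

Before: C4 has 1 bond to C, 1 bond to H, 2 bonds to O → oxidation state +1.
After: C4 has 1 bond to C, 2 bonds to H, 1 bond to O → oxidation state -1.
Δ = -1 − (+1) = -2, so this is a reduction at C4.

-2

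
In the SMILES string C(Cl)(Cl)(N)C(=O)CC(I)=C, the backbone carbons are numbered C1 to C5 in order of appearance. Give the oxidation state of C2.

+2

C2 has one bond to C (0), one bond to C (0), a double bond to O (2×+1 = +2).
Oxidation state = 0 + 0 + 2 = +2.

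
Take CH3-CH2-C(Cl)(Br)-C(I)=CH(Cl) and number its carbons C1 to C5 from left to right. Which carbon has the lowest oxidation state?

C1

Each bond to a more electronegative atom (O, N, halogen) counts +1, each bond to a less electronegative atom (H, metal, B, Si) counts −1, and each C–C bond counts 0. Tallying each carbon:
C1: 1C, 3H → 0 − 3 = -3
C2: 2C, 2H → 0 − 2 = -2
C3: 2C, 1Cl, 1Br → 0 + 1 + 1 = +2
C4: 3C, 1I → 0 + 1 = +1
C5: 2C, 1H, 1Cl → 0 − 1 + 1 = 0
The most reduced carbon is C1 at -3.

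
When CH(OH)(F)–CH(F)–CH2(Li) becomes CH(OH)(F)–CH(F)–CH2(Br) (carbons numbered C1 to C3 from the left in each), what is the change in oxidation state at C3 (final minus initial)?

Before: C3 has 1 bond to C, 2 bonds to H, 1 bond to Li → oxidation state -3.
After: C3 has 1 bond to C, 2 bonds to H, 1 bond to Br → oxidation state -1.
Δ = -1 − (-3) = +2, so this is an oxidation at C3.

+2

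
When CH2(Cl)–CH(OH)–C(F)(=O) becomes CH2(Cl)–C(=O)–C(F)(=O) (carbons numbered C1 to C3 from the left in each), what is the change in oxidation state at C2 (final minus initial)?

Before: C2 has 2 bonds to C, 1 bond to H, 1 bond to O → oxidation state 0.
After: C2 has 2 bonds to C, 2 bonds to O → oxidation state +2.
Δ = +2 − (0) = +2, so this is an oxidation at C2.

+2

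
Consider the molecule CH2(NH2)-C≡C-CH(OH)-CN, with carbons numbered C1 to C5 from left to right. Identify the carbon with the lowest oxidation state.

Tallying each carbon's bonds:
C1: 1C, 2H, 1N → 0 − 2 + 1 = -1
C2: 4C → 0 = 0
C3: 4C → 0 = 0
C4: 2C, 1H, 1O → 0 − 1 + 1 = 0
C5: 1C, 3N → 0 + 3 = +3
The most reduced carbon is C1 at -1.

C1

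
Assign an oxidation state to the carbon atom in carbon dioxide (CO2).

Count +1 for every bond to an atom more electronegative than carbon and −1 for every bond to one less electronegative; C–C bonds are 0.
The carbon has a double bond to O (2×+1 = +2), a double bond to O (2×+1 = +2).
Oxidation state = +2 + 2 = +4.

+4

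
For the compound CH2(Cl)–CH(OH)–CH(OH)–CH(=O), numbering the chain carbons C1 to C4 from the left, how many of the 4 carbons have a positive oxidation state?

Tallying each carbon's bonds:
C1: 1C, 2H, 1Cl → 0 − 2 + 1 = -1
C2: 2C, 1H, 1O → 0 − 1 + 1 = 0
C3: 2C, 1H, 1O → 0 − 1 + 1 = 0
C4: 1C, 1H, 2O → 0 − 1 + 2 = +1
1 carbon (C4) meets the condition.

1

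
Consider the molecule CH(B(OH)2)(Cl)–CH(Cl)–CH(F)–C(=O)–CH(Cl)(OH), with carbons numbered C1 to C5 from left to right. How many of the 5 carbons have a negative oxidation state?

Count +1 for every bond to an atom more electronegative than carbon and −1 for every bond to one less electronegative; C–C bonds are 0. Tallying each carbon:
C1: 1C, 1H, 1Cl, 1B → 0 − 1 + 1 − 1 = -1
C2: 2C, 1H, 1Cl → 0 − 1 + 1 = 0
C3: 2C, 1H, 1F → 0 − 1 + 1 = 0
C4: 2C, 2O → 0 + 2 = +2
C5: 1C, 1H, 1O, 1Cl → 0 − 1 + 1 + 1 = +1
1 carbon (C1) meets the condition.

1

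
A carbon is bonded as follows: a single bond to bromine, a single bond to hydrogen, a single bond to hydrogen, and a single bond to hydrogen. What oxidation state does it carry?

Assign +1 per bond to O/N/halogen, −1 per bond to H or an electropositive element, and 0 per bond to carbon.
The carbon has one bond to H (-1), one bond to H (-1), one bond to H (-1), one bond to Br (+1).
Oxidation state = -1 − 1 − 1 + 1 = -2.

-2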